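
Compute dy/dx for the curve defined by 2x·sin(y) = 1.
Take d/dx of both sides. Since y is implicitly a function of x, the chain rule attaches a y' = dy/dx factor whenever we differentiate through y.

Set F(x, y) = (left side) − (right side), so the curve is F = 0. Differentiating each term of F:
  d/dx[2x·sin(y)] = 2x·y'·cos(y) + 2sin(y)
  d/dx[-1] = 0

Collecting, the y'-free part is the partial derivative in x and the y' coefficient is the partial derivative in y:
  ∂F/∂x = 2sin(y)
  ∂F/∂y = 2x·cos(y)

so d/dx[F(x, y(x))] = ∂F/∂x + (∂F/∂y)·y' = 0. Rearranging,
  dy/dx = -(∂F/∂x)/(∂F/∂y) = -(2sin(y))/(2x·cos(y)) = -tan(y)/x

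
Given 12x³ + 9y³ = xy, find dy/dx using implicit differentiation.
Apply d/dx to both sides, remembering that y depends on x. Each occurrence of y therefore brings in a y' = dy/dx via the chain rule.

With F(x, y) equal to the left-hand side minus the right, differentiate F term by term:
  d/dx[12x^3] = 36x^2
  d/dx[-xy] = -x·y' - y
  d/dx[9y^3] = 27y^2·y'
Adding these up, d/dx[F] = 0 becomes
  (36x^2 - y) + (-x + 27y^2)·y' = 0,
so isolating y',
  dy/dx = -(36x^2 - y)/(-x + 27y^2) = (36x^2 - y)/(x - 27y^2)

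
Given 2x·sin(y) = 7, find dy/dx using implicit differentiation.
Differentiate both sides with respect to x, treating y as y(x). By the chain rule, any term containing y contributes a factor of y' = dy/dx when we differentiate it.

Move every term to one side and write the relation as F(x, y) = 0. Term by term,
  d/dx[2x·sin(y)] = 2x·y'·cos(y) + 2sin(y)
  d/dx[-7] = 0

The pieces without y' make up ∂F/∂x and the coefficient of y' is ∂F/∂y:
  ∂F/∂x = 2sin(y),
  ∂F/∂y = 2x·cos(y).

Since d/dx[F] = ∂F/∂x + (∂F/∂y)·y' = 0, solve for y':
  (∂F/∂y)·y' = -∂F/∂x
  dy/dx = -(∂F/∂x)/(∂F/∂y) = -(2sin(y))/(2x·cos(y)) = -tan(y)/x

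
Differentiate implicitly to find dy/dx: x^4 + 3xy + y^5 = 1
Differentiate both sides with respect to x, treating y as y(x). By the chain rule, any term containing y contributes a factor of y' = dy/dx when we differentiate it.

Move every term to one side and write the relation as F(x, y) = 0. Term by term,
  d/dx[x^4] = 4x^3
  d/dx[3xy] = 3x·y' + 3y
  d/dx[y^5] = 5y^4·y'
  d/dx[-1] = 0

The pieces without y' make up ∂F/∂x and the coefficient of y' is ∂F/∂y:
  ∂F/∂x = 4x^3 + 3y,
  ∂F/∂y = 3x + 5y^4.

Since d/dx[F] = ∂F/∂x + (∂F/∂y)·y' = 0, solve for y':
  (∂F/∂y)·y' = -∂F/∂x
  dy/dx = -(∂F/∂x)/(∂F/∂y) = -(4x^3 + 3y)/(3x + 5y^4) = (-4x^3 - 3y)/(3x + 5y^4)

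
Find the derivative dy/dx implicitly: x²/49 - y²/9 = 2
Differentiate the relation implicitly: treat y = y(x) and apply the chain rule, so every y-derivative picks up a y' = dy/dx factor.

With everything moved to the left-hand side, differentiate term by term:
  d/dx[x^2/49] = 2x/49
  d/dx[-y^2/9] = -2y·y'/9
  d/dx[-2] = 0

Separating the contributions that come from x directly and those that come through y:
  without y':      2x/49
  multiplying y':  -2y/9

so (2x/49) + (-2y/9)·y' = 0, and therefore
  dy/dx = -(2x/49)/(-2y/9) = 9x/(49y)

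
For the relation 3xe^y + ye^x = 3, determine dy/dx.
Take d/dx of both sides. Since y is implicitly a function of x, the chain rule attaches a y' = dy/dx factor whenever we differentiate through y.

Set F(x, y) = (left side) − (right side), so the curve is F = 0. Differentiating each term of F:
  d/dx[3x·e^(y)] = 3x·y'·e^(y) + 3e^(y)
  d/dx[y·e^(x)] = y·e^(x) + y'·e^(x)
  d/dx[-3] = 0

Collecting, the y'-free part is the partial derivative in x and the y' coefficient is the partial derivative in y:
  ∂F/∂x = y·e^(x) + 3e^(y)
  ∂F/∂y = 3x·e^(y) + e^(x)

so d/dx[F(x, y(x))] = ∂F/∂x + (∂F/∂y)·y' = 0. Rearranging,
  dy/dx = -(∂F/∂x)/(∂F/∂y) = -(y·e^(x) + 3e^(y))/(3x·e^(y) + e^(x)) = (-y·e^(x) - 3e^(y))/(3x·e^(y) + e^(x))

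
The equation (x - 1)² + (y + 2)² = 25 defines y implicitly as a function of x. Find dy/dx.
Differentiate both sides with respect to x, treating y as y(x). By the chain rule, any term containing y contributes a factor of y' = dy/dx when we differentiate it.

Move every term to one side and write the relation as F(x, y) = 0. Term by term,
  d/dx[(x - 1)^2] = 2x - 2
  d/dx[(y + 2)^2] = 2·y'(y + 2)
  d/dx[-25] = 0

The pieces without y' make up ∂F/∂x and the coefficient of y' is ∂F/∂y:
  ∂F/∂x = 2x - 2,
  ∂F/∂y = 2y + 4.

Since d/dx[F] = ∂F/∂x + (∂F/∂y)·y' = 0, solve for y':
  (∂F/∂y)·y' = -∂F/∂x
  dy/dx = -(∂F/∂x)/(∂F/∂y) = -(2x - 2)/(2y + 4) = (1 - x)/(y + 2)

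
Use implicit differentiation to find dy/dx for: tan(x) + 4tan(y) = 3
Differentiate the relation implicitly: treat y = y(x) and apply the chain rule, so every y-derivative picks up a y' = dy/dx factor.

With everything moved to the left-hand side, differentiate term by term:
  d/dx[tan(x)] = tan(x)^2 + 1
  d/dx[4tan(y)] = 4·y'(tan(y)^2 + 1)
  d/dx[-3] = 0

Separating the contributions that come from x directly and those that come through y:
  without y':      tan(x)^2 + 1
  multiplying y':  4tan(y)^2 + 4

so (tan(x)^2 + 1) + (4tan(y)^2 + 4)·y' = 0, and therefore
  dy/dx = -(tan(x)^2 + 1)/(4tan(y)^2 + 4) = -cos(y)^2/(4cos(x)^2)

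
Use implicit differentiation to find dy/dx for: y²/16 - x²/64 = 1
Differentiate both sides with respect to x, treating y as y(x). By the chain rule, any term containing y contributes a factor of y' = dy/dx when we differentiate it.

Move every term to one side and write the relation as F(x, y) = 0. Term by term,
  d/dx[-x^2/64] = -x/32
  d/dx[y^2/16] = y·y'/8
  d/dx[-1] = 0

The pieces without y' make up ∂F/∂x and the coefficient of y' is ∂F/∂y:
  ∂F/∂x = -x/32,
  ∂F/∂y = y/8.

Since d/dx[F] = ∂F/∂x + (∂F/∂y)·y' = 0, solve for y':
  (∂F/∂y)·y' = -∂F/∂x
  dy/dx = -(∂F/∂x)/(∂F/∂y) = -(-x/32)/(y/8) = x/(4y)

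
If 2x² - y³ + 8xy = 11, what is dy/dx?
Differentiate the relation implicitly: treat y = y(x) and apply the chain rule, so every y-derivative picks up a y' = dy/dx factor.

With everything moved to the left-hand side, differentiate term by term:
  d/dx[2x^2] = 4x
  d/dx[8xy] = 8x·y' + 8y
  d/dx[-y^3] = -3y^2·y'
  d/dx[-11] = 0

Separating the contributions that come from x directly and those that come through y:
  without y':      4x + 8y
  multiplying y':  8x - 3y^2

so (4x + 8y) + (8x - 3y^2)·y' = 0, and therefore
  dy/dx = -(4x + 8y)/(8x - 3y^2) = 4(-x - 2y)/(8x - 3y^2)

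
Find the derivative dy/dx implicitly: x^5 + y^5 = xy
Differentiate the relation implicitly: treat y = y(x) and apply the chain rule, so every y-derivative picks up a y' = dy/dx factor.

With everything moved to the left-hand side, differentiate term by term:
  d/dx[x^5] = 5x^4
  d/dx[-xy] = -x·y' - y
  d/dx[y^5] = 5y^4·y'

Separating the contributions that come from x directly and those that come through y:
  without y':      5x^4 - y
  multiplying y':  -x + 5y^4

so (5x^4 - y) + (-x + 5y^4)·y' = 0, and therefore
  dy/dx = -(5x^4 - y)/(-x + 5y^4) = (5x^4 - y)/(x - 5y^4)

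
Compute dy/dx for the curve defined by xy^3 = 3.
Apply d/dx to both sides, remembering that y depends on x. Each occurrence of y therefore brings in a y' = dy/dx via the chain rule.

With F(x, y) equal to the left-hand side minus the right, differentiate F term by term:
  d/dx[xy^3] = 3xy^2·y' + y^3
  d/dx[-3] = 0
Adding these up, d/dx[F] = 0 becomes
  (y^3) + (3xy^2)·y' = 0,
so isolating y',
  dy/dx = -(y^3)/(3xy^2) = -y/(3x)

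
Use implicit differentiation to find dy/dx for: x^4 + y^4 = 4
Apply d/dx to both sides, remembering that y depends on x. Each occurrence of y therefore brings in a y' = dy/dx via the chain rule.

With F(x, y) equal to the left-hand side minus the right, differentiate F term by term:
  d/dx[x^4] = 4x^3
  d/dx[y^4] = 4y^3·y'
  d/dx[-4] = 0
Adding these up, d/dx[F] = 0 becomes
  (4x^3) + (4y^3)·y' = 0,
so isolating y',
  dy/dx = -(4x^3)/(4y^3) = -x^3/y^3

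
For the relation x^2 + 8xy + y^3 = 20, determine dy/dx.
Differentiate both sides with respect to x, treating y as y(x). By the chain rule, any term containing y contributes a factor of y' = dy/dx when we differentiate it.

Move every term to one side and write the relation as F(x, y) = 0. Term by term,
  d/dx[x^2] = 2x
  d/dx[8xy] = 8x·y' + 8y
  d/dx[y^3] = 3y^2·y'
  d/dx[-20] = 0

The pieces without y' make up ∂F/∂x and the coefficient of y' is ∂F/∂y:
  ∂F/∂x = 2x + 8y,
  ∂F/∂y = 8x + 3y^2.

Since d/dx[F] = ∂F/∂x + (∂F/∂y)·y' = 0, solve for y':
  (∂F/∂y)·y' = -∂F/∂x
  dy/dx = -(∂F/∂x)/(∂F/∂y) = -(2x + 8y)/(8x + 3y^2) = 2(-x - 4y)/(8x + 3y^2)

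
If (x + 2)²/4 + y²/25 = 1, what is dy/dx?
Apply d/dx to both sides, remembering that y depends on x. Each occurrence of y therefore brings in a y' = dy/dx via the chain rule.

With F(x, y) equal to the left-hand side minus the right, differentiate F term by term:
  d/dx[y^2/25] = 2y·y'/25
  d/dx[(x + 2)^2/4] = x/2 + 1
  d/dx[-1] = 0
Adding these up, d/dx[F] = 0 becomes
  (x/2 + 1) + (2y/25)·y' = 0,
so isolating y',
  dy/dx = -(x/2 + 1)/(2y/25)
        = -((x + 2)/2)/(2y/25) = 25(-x - 2)/(4y)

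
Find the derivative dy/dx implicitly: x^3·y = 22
Differentiate the relation implicitly: treat y = y(x) and apply the chain rule, so every y-derivative picks up a y' = dy/dx factor.

With everything moved to the left-hand side, differentiate term by term:
  d/dx[x^3y] = x^3·y' + 3x^2y
  d/dx[-22] = 0

Separating the contributions that come from x directly and those that come through y:
  without y':      3x^2y
  multiplying y':  x^3

so (3x^2y) + (x^3)·y' = 0, and therefore
  dy/dx = -(3x^2y)/(x^3) = -3y/x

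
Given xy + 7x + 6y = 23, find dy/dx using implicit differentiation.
Differentiate the relation implicitly: treat y = y(x) and apply the chain rule, so every y-derivative picks up a y' = dy/dx factor.

With everything moved to the left-hand side, differentiate term by term:
  d/dx[xy] = x·y' + y
  d/dx[7x] = 7
  d/dx[6y] = 6·y'
  d/dx[-23] = 0

Separating the contributions that come from x directly and those that come through y:
  without y':      y + 7
  multiplying y':  x + 6

so (y + 7) + (x + 6)·y' = 0, and therefore
  dy/dx = -(y + 7)/(x + 6) = (-y - 7)/(x + 6)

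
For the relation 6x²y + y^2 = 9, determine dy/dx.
Apply d/dx to both sides, remembering that y depends on x. Each occurrence of y therefore brings in a y' = dy/dx via the chain rule.

With F(x, y) equal to the left-hand side minus the right, differentiate F term by term:
  d/dx[6x^2y] = 6x^2·y' + 12xy
  d/dx[y^2] = 2y·y'
  d/dx[-9] = 0
Adding these up, d/dx[F] = 0 becomes
  (12xy) + (6x^2 + 2y)·y' = 0,
so isolating y',
  dy/dx = -(12xy)/(6x^2 + 2y) = -6xy/(3x^2 + y)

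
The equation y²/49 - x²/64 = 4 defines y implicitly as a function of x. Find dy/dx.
Differentiate both sides with respect to x, treating y as y(x). By the chain rule, any term containing y contributes a factor of y' = dy/dx when we differentiate it.

Move every term to one side and write the relation as F(x, y) = 0. Term by term,
  d/dx[-x^2/64] = -x/32
  d/dx[y^2/49] = 2y·y'/49
  d/dx[-4] = 0

The pieces without y' make up ∂F/∂x and the coefficient of y' is ∂F/∂y:
  ∂F/∂x = -x/32,
  ∂F/∂y = 2y/49.

Since d/dx[F] = ∂F/∂x + (∂F/∂y)·y' = 0, solve for y':
  (∂F/∂y)·y' = -∂F/∂x
  dy/dx = -(∂F/∂x)/(∂F/∂y) = -(-x/32)/(2y/49) = 49x/(64y)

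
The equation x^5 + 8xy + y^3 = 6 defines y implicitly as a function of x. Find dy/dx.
Differentiate the relation implicitly: treat y = y(x) and apply the chain rule, so every y-derivative picks up a y' = dy/dx factor.

With everything moved to the left-hand side, differentiate term by term:
  d/dx[x^5] = 5x^4
  d/dx[8xy] = 8x·y' + 8y
  d/dx[y^3] = 3y^2·y'
  d/dx[-6] = 0

Separating the contributions that come from x directly and those that come through y:
  without y':      5x^4 + 8y
  multiplying y':  8x + 3y^2

so (5x^4 + 8y) + (8x + 3y^2)·y' = 0, and therefore
  dy/dx = -(5x^4 + 8y)/(8x + 3y^2) = (-5x^4 - 8y)/(8x + 3y^2)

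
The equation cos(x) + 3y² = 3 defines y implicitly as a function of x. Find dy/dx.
Take d/dx of both sides. Since y is implicitly a function of x, the chain rule attaches a y' = dy/dx factor whenever we differentiate through y.

Set F(x, y) = (left side) − (right side), so the curve is F = 0. Differentiating each term of F:
  d/dx[3y^2] = 6y·y'
  d/dx[cos(x)] = -sin(x)
  d/dx[-3] = 0

Collecting, the y'-free part is the partial derivative in x and the y' coefficient is the partial derivative in y:
  ∂F/∂x = -sin(x)
  ∂F/∂y = 6y

so d/dx[F(x, y(x))] = ∂F/∂x + (∂F/∂y)·y' = 0. Rearranging,
  dy/dx = -(∂F/∂x)/(∂F/∂y) = -(-sin(x))/(6y) = sin(x)/(6y)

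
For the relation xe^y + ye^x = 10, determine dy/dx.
Take d/dx of both sides. Since y is implicitly a function of x, the chain rule attaches a y' = dy/dx factor whenever we differentiate through y.

Set F(x, y) = (left side) − (right side), so the curve is F = 0. Differentiating each term of F:
  d/dx[x·e^(y)] = x·y'·e^(y) + e^(y)
  d/dx[y·e^(x)] = y·e^(x) + y'·e^(x)
  d/dx[-10] = 0

Collecting, the y'-free part is the partial derivative in x and the y' coefficient is the partial derivative in y:
  ∂F/∂x = y·e^(x) + e^(y)
  ∂F/∂y = x·e^(y) + e^(x)

so d/dx[F(x, y(x))] = ∂F/∂x + (∂F/∂y)·y' = 0. Rearranging,
  dy/dx = -(∂F/∂x)/(∂F/∂y) = -(y·e^(x) + e^(y))/(x·e^(y) + e^(x)) = (-y·e^(x) - e^(y))/(x·e^(y) + e^(x))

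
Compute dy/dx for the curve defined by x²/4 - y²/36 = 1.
Differentiate the relation implicitly: treat y = y(x) and apply the chain rule, so every y-derivative picks up a y' = dy/dx factor.

With everything moved to the left-hand side, differentiate term by term:
  d/dx[x^2/4] = x/2
  d/dx[-y^2/36] = -y·y'/18
  d/dx[-1] = 0

Separating the contributions that come from x directly and those that come through y:
  without y':      x/2
  multiplying y':  -y/18

so (x/2) + (-y/18)·y' = 0, and therefore
  dy/dx = -(x/2)/(-y/18) = 9x/y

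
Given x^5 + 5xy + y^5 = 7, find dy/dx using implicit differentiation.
Take d/dx of both sides. Since y is implicitly a function of x, the chain rule attaches a y' = dy/dx factor whenever we differentiate through y.

Set F(x, y) = (left side) − (right side), so the curve is F = 0. Differentiating each term of F:
  d/dx[x^5] = 5x^4
  d/dx[5xy] = 5x·y' + 5y
  d/dx[y^5] = 5y^4·y'
  d/dx[-7] = 0

Collecting, the y'-free part is the partial derivative in x and the y' coefficient is the partial derivative in y:
  ∂F/∂x = 5x^4 + 5y
  ∂F/∂y = 5x + 5y^4

so d/dx[F(x, y(x))] = ∂F/∂x + (∂F/∂y)·y' = 0. Rearranging,
  dy/dx = -(∂F/∂x)/(∂F/∂y) = -(5x^4 + 5y)/(5x + 5y^4) = (-x^4 - y)/(x + y^4)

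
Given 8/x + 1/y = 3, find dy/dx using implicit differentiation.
Apply d/dx to both sides, remembering that y depends on x. Each occurrence of y therefore brings in a y' = dy/dx via the chain rule.

With F(x, y) equal to the left-hand side minus the right, differentiate F term by term:
  d/dx[1/y] = -y'/y^2
  d/dx[8/x] = -8/x^2
  d/dx[-3] = 0
Adding these up, d/dx[F] = 0 becomes
  (-8/x^2) + (-1/y^2)·y' = 0,
so isolating y',
  dy/dx = -(-8/x^2)/(-1/y^2) = -8y^2/x^2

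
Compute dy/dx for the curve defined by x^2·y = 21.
Apply d/dx to both sides, remembering that y depends on x. Each occurrence of y therefore brings in a y' = dy/dx via the chain rule.

With F(x, y) equal to the left-hand side minus the right, differentiate F term by term:
  d/dx[x^2y] = x^2·y' + 2xy
  d/dx[-21] = 0
Adding these up, d/dx[F] = 0 becomes
  (2xy) + (x^2)·y' = 0,
so isolating y',
  dy/dx = -(2xy)/(x^2) = -2y/x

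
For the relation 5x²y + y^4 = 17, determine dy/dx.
Differentiate the relation implicitly: treat y = y(x) and apply the chain rule, so every y-derivative picks up a y' = dy/dx factor.

With everything moved to the left-hand side, differentiate term by term:
  d/dx[5x^2y] = 5x^2·y' + 10xy
  d/dx[y^4] = 4y^3·y'
  d/dx[-17] = 0

Separating the contributions that come from x directly and those that come through y:
  without y':      10xy
  multiplying y':  5x^2 + 4y^3

so (10xy) + (5x^2 + 4y^3)·y' = 0, and therefore
  dy/dx = -(10xy)/(5x^2 + 4y^3) = -10xy/(5x^2 + 4y^3)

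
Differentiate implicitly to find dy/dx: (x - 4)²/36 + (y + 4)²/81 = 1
Differentiate both sides with respect to x, treating y as y(x). By the chain rule, any term containing y contributes a factor of y' = dy/dx when we differentiate it.

Move every term to one side and write the relation as F(x, y) = 0. Term by term,
  d/dx[(x - 4)^2/36] = x/18 - 2/9
  d/dx[(y + 4)^2/81] = 2·y'(y + 4)/81
  d/dx[-1] = 0

The pieces without y' make up ∂F/∂x and the coefficient of y' is ∂F/∂y:
  ∂F/∂x = x/18 - 2/9,
  ∂F/∂y = 2y/81 + 8/81.

Since d/dx[F] = ∂F/∂x + (∂F/∂y)·y' = 0, solve for y':
  (∂F/∂y)·y' = -∂F/∂x
  dy/dx = -(∂F/∂x)/(∂F/∂y) = -(x/18 - 2/9)/(2y/81 + 8/81)
        = -((x - 4)/18)/(2(y + 4)/81) = 9(4 - x)/(4(y + 4))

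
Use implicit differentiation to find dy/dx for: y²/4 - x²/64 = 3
Take d/dx of both sides. Since y is implicitly a function of x, the chain rule attaches a y' = dy/dx factor whenever we differentiate through y.

Set F(x, y) = (left side) − (right side), so the curve is F = 0. Differentiating each term of F:
  d/dx[-x^2/64] = -x/32
  d/dx[y^2/4] = y·y'/2
  d/dx[-3] = 0

Collecting, the y'-free part is the partial derivative in x and the y' coefficient is the partial derivative in y:
  ∂F/∂x = -x/32
  ∂F/∂y = y/2

so d/dx[F(x, y(x))] = ∂F/∂x + (∂F/∂y)·y' = 0. Rearranging,
  dy/dx = -(∂F/∂x)/(∂F/∂y) = -(-x/32)/(y/2) = x/(16y)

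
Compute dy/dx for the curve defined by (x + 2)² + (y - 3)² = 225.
Take d/dx of both sides. Since y is implicitly a function of x, the chain rule attaches a y' = dy/dx factor whenever we differentiate through y.

Set F(x, y) = (left side) − (right side), so the curve is F = 0. Differentiating each term of F:
  d/dx[(x + 2)^2] = 2x + 4
  d/dx[(y - 3)^2] = 2·y'(y - 3)
  d/dx[-225] = 0

Collecting, the y'-free part is the partial derivative in x and the y' coefficient is the partial derivative in y:
  ∂F/∂x = 2x + 4
  ∂F/∂y = 2y - 6

so d/dx[F(x, y(x))] = ∂F/∂x + (∂F/∂y)·y' = 0. Rearranging,
  dy/dx = -(∂F/∂x)/(∂F/∂y) = -(2x + 4)/(2y - 6) = (-x - 2)/(y - 3)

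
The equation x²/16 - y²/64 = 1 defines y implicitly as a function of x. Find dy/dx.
Take d/dx of both sides. Since y is implicitly a function of x, the chain rule attaches a y' = dy/dx factor whenever we differentiate through y.

Set F(x, y) = (left side) − (right side), so the curve is F = 0. Differentiating each term of F:
  d/dx[x^2/16] = x/8
  d/dx[-y^2/64] = -y·y'/32
  d/dx[-1] = 0

Collecting, the y'-free part is the partial derivative in x and the y' coefficient is the partial derivative in y:
  ∂F/∂x = x/8
  ∂F/∂y = -y/32

so d/dx[F(x, y(x))] = ∂F/∂x + (∂F/∂y)·y' = 0. Rearranging,
  dy/dx = -(∂F/∂x)/(∂F/∂y) = -(x/8)/(-y/32) = 4x/y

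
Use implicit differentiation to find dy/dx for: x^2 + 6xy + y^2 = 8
Differentiate both sides with respect to x, treating y as y(x). By the chain rule, any term containing y contributes a factor of y' = dy/dx when we differentiate it.

Move every term to one side and write the relation as F(x, y) = 0. Term by term,
  d/dx[x^2] = 2x
  d/dx[6xy] = 6x·y' + 6y
  d/dx[y^2] = 2y·y'
  d/dx[-8] = 0

The pieces without y' make up ∂F/∂x and the coefficient of y' is ∂F/∂y:
  ∂F/∂x = 2x + 6y,
  ∂F/∂y = 6x + 2y.

Since d/dx[F] = ∂F/∂x + (∂F/∂y)·y' = 0, solve for y':
  (∂F/∂y)·y' = -∂F/∂x
  dy/dx = -(∂F/∂x)/(∂F/∂y) = -(2x + 6y)/(6x + 2y) = (-x - 3y)/(3x + y)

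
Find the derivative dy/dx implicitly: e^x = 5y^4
Differentiate the relation implicitly: treat y = y(x) and apply the chain rule, so every y-derivative picks up a y' = dy/dx factor.

With everything moved to the left-hand side, differentiate term by term:
  d/dx[-5y^4] = -20y^3·y'
  d/dx[e^(x)] = e^(x)

Separating the contributions that come from x directly and those that come through y:
  without y':      e^(x)
  multiplying y':  -20y^3

so (e^(x)) + (-20y^3)·y' = 0, and therefore
  dy/dx = -(e^(x))/(-20y^3) = e^(x)/(20y^3)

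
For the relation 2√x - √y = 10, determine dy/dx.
Apply d/dx to both sides, remembering that y depends on x. Each occurrence of y therefore brings in a y' = dy/dx via the chain rule.

With F(x, y) equal to the left-hand side minus the right, differentiate F term by term:
  d/dx[2√(x)] = 1/√(x)
  d/dx[-√(y)] = -y'/(2√(y))
  d/dx[-10] = 0
Adding these up, d/dx[F] = 0 becomes
  (1/√(x)) + (-1/(2√(y)))·y' = 0,
so isolating y',
  dy/dx = -(1/√(x))/(-1/(2√(y))) = 2√(y)/√(x)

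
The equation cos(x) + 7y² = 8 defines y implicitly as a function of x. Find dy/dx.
Take d/dx of both sides. Since y is implicitly a function of x, the chain rule attaches a y' = dy/dx factor whenever we differentiate through y.

Set F(x, y) = (left side) − (right side), so the curve is F = 0. Differentiating each term of F:
  d/dx[7y^2] = 14y·y'
  d/dx[cos(x)] = -sin(x)
  d/dx[-8] = 0

Collecting, the y'-free part is the partial derivative in x and the y' coefficient is the partial derivative in y:
  ∂F/∂x = -sin(x)
  ∂F/∂y = 14y

so d/dx[F(x, y(x))] = ∂F/∂x + (∂F/∂y)·y' = 0. Rearranging,
  dy/dx = -(∂F/∂x)/(∂F/∂y) = -(-sin(x))/(14y) = sin(x)/(14y)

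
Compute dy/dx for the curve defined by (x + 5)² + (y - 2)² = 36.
Take d/dx of both sides. Since y is implicitly a function of x, the chain rule attaches a y' = dy/dx factor whenever we differentiate through y.

Set F(x, y) = (left side) − (right side), so the curve is F = 0. Differentiating each term of F:
  d/dx[(x + 5)^2] = 2x + 10
  d/dx[(y - 2)^2] = 2·y'(y - 2)
  d/dx[-36] = 0

Collecting, the y'-free part is the partial derivative in x and the y' coefficient is the partial derivative in y:
  ∂F/∂x = 2x + 10
  ∂F/∂y = 2y - 4

so d/dx[F(x, y(x))] = ∂F/∂x + (∂F/∂y)·y' = 0. Rearranging,
  dy/dx = -(∂F/∂x)/(∂F/∂y) = -(2x + 10)/(2y - 4) = (-x - 5)/(y - 2)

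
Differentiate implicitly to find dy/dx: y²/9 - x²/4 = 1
Differentiate both sides with respect to x, treating y as y(x). By the chain rule, any term containing y contributes a factor of y' = dy/dx when we differentiate it.

Move every term to one side and write the relation as F(x, y) = 0. Term by term,
  d/dx[-x^2/4] = -x/2
  d/dx[y^2/9] = 2y·y'/9
  d/dx[-1] = 0

The pieces without y' make up ∂F/∂x and the coefficient of y' is ∂F/∂y:
  ∂F/∂x = -x/2,
  ∂F/∂y = 2y/9.

Since d/dx[F] = ∂F/∂x + (∂F/∂y)·y' = 0, solve for y':
  (∂F/∂y)·y' = -∂F/∂x
  dy/dx = -(∂F/∂x)/(∂F/∂y) = -(-x/2)/(2y/9) = 9x/(4y)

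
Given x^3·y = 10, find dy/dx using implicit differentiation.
Differentiate both sides with respect to x, treating y as y(x). By the chain rule, any term containing y contributes a factor of y' = dy/dx when we differentiate it.

Move every term to one side and write the relation as F(x, y) = 0. Term by term,
  d/dx[x^3y] = x^3·y' + 3x^2y
  d/dx[-10] = 0

The pieces without y' make up ∂F/∂x and the coefficient of y' is ∂F/∂y:
  ∂F/∂x = 3x^2y,
  ∂F/∂y = x^3.

Since d/dx[F] = ∂F/∂x + (∂F/∂y)·y' = 0, solve for y':
  (∂F/∂y)·y' = -∂F/∂x
  dy/dx = -(∂F/∂x)/(∂F/∂y) = -(3x^2y)/(x^3) = -3y/x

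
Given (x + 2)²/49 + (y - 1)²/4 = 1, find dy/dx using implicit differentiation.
Apply d/dx to both sides, remembering that y depends on x. Each occurrence of y therefore brings in a y' = dy/dx via the chain rule.

With F(x, y) equal to the left-hand side minus the right, differentiate F term by term:
  d/dx[(x + 2)^2/49] = 2x/49 + 4/49
  d/dx[(y - 1)^2/4] = y'(y - 1)/2
  d/dx[-1] = 0
Adding these up, d/dx[F] = 0 becomes
  (2x/49 + 4/49) + (y/2 - 1/2)·y' = 0,
so isolating y',
  dy/dx = -(2x/49 + 4/49)/(y/2 - 1/2)
        = -(2(x + 2)/49)/((y - 1)/2) = 4(-x - 2)/(49(y - 1))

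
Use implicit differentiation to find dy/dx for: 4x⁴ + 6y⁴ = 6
Differentiate the relation implicitly: treat y = y(x) and apply the chain rule, so every y-derivative picks up a y' = dy/dx factor.

With everything moved to the left-hand side, differentiate term by term:
  d/dx[4x^4] = 16x^3
  d/dx[6y^4] = 24y^3·y'
  d/dx[-6] = 0

Separating the contributions that come from x directly and those that come through y:
  without y':      16x^3
  multiplying y':  24y^3

so (16x^3) + (24y^3)·y' = 0, and therefore
  dy/dx = -(16x^3)/(24y^3) = -2x^3/(3y^3)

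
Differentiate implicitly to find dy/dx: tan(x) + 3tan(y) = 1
Take d/dx of both sides. Since y is implicitly a function of x, the chain rule attaches a y' = dy/dx factor whenever we differentiate through y.

Set F(x, y) = (left side) − (right side), so the curve is F = 0. Differentiating each term of F:
  d/dx[tan(x)] = tan(x)^2 + 1
  d/dx[3tan(y)] = 3·y'(tan(y)^2 + 1)
  d/dx[-1] = 0

Collecting, the y'-free part is the partial derivative in x and the y' coefficient is the partial derivative in y:
  ∂F/∂x = tan(x)^2 + 1
  ∂F/∂y = 3tan(y)^2 + 3

so d/dx[F(x, y(x))] = ∂F/∂x + (∂F/∂y)·y' = 0. Rearranging,
  dy/dx = -(∂F/∂x)/(∂F/∂y) = -(tan(x)^2 + 1)/(3tan(y)^2 + 3) = -cos(y)^2/(3cos(x)^2)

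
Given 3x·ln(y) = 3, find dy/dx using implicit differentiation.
Differentiate the relation implicitly: treat y = y(x) and apply the chain rule, so every y-derivative picks up a y' = dy/dx factor.

With everything moved to the left-hand side, differentiate term by term:
  d/dx[3x·ln(y)] = 3x·y'/y + 3ln(y)
  d/dx[-3] = 0

Separating the contributions that come from x directly and those that come through y:
  without y':      3ln(y)
  multiplying y':  3x/y

so (3ln(y)) + (3x/y)·y' = 0, and therefore
  dy/dx = -(3ln(y))/(3x/y) = -y·ln(y)/x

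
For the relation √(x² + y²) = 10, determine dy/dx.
Differentiate the relation implicitly: treat y = y(x) and apply the chain rule, so every y-derivative picks up a y' = dy/dx factor.

With everything moved to the left-hand side, differentiate term by term:
  d/dx[√(x^2 + y^2)] = (x + y·y')/√(x^2 + y^2)
  d/dx[-10] = 0

Separating the contributions that come from x directly and those that come through y:
  without y':      x/√(x^2 + y^2)
  multiplying y':  y/√(x^2 + y^2)

so (x/√(x^2 + y^2)) + (y/√(x^2 + y^2))·y' = 0, and therefore
  dy/dx = -(x/√(x^2 + y^2))/(y/√(x^2 + y^2)) = -x/y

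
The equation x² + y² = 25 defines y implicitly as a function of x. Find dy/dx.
Apply d/dx to both sides, remembering that y depends on x. Each occurrence of y therefore brings in a y' = dy/dx via the chain rule.

With F(x, y) equal to the left-hand side minus the right, differentiate F term by term:
  d/dx[x^2] = 2x
  d/dx[y^2] = 2y·y'
  d/dx[-25] = 0
Adding these up, d/dx[F] = 0 becomes
  (2x) + (2y)·y' = 0,
so isolating y',
  dy/dx = -(2x)/(2y) = -x/y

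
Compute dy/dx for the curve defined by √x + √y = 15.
Take d/dx of both sides. Since y is implicitly a function of x, the chain rule attaches a y' = dy/dx factor whenever we differentiate through y.

Set F(x, y) = (left side) − (right side), so the curve is F = 0. Differentiating each term of F:
  d/dx[√(x)] = 1/(2√(x))
  d/dx[√(y)] = y'/(2√(y))
  d/dx[-15] = 0

Collecting, the y'-free part is the partial derivative in x and the y' coefficient is the partial derivative in y:
  ∂F/∂x = 1/(2√(x))
  ∂F/∂y = 1/(2√(y))

so d/dx[F(x, y(x))] = ∂F/∂x + (∂F/∂y)·y' = 0. Rearranging,
  dy/dx = -(∂F/∂x)/(∂F/∂y) = -(1/(2√(x)))/(1/(2√(y))) = -√(y)/√(x)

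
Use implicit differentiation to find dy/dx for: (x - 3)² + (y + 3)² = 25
Apply d/dx to both sides, remembering that y depends on x. Each occurrence of y therefore brings in a y' = dy/dx via the chain rule.

With F(x, y) equal to the left-hand side minus the right, differentiate F term by term:
  d/dx[(x - 3)^2] = 2x - 6
  d/dx[(y + 3)^2] = 2·y'(y + 3)
  d/dx[-25] = 0
Adding these up, d/dx[F] = 0 becomes
  (2x - 6) + (2y + 6)·y' = 0,
so isolating y',
  dy/dx = -(2x - 6)/(2y + 6) = (3 - x)/(y + 3)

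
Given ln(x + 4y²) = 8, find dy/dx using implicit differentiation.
Take d/dx of both sides. Since y is implicitly a function of x, the chain rule attaches a y' = dy/dx factor whenever we differentiate through y.

Set F(x, y) = (left side) − (right side), so the curve is F = 0. Differentiating each term of F:
  d/dx[ln(x + 4y^2)] = (8y·y' + 1)/(x + 4y^2)
  d/dx[-8] = 0

Collecting, the y'-free part is the partial derivative in x and the y' coefficient is the partial derivative in y:
  ∂F/∂x = 1/(x + 4y^2)
  ∂F/∂y = 8y/(x + 4y^2)

so d/dx[F(x, y(x))] = ∂F/∂x + (∂F/∂y)·y' = 0. Rearranging,
  dy/dx = -(∂F/∂x)/(∂F/∂y) = -(1/(x + 4y^2))/(8y/(x + 4y^2)) = -1/(8y)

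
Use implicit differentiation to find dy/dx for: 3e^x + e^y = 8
Differentiate the relation implicitly: treat y = y(x) and apply the chain rule, so every y-derivative picks up a y' = dy/dx factor.

With everything moved to the left-hand side, differentiate term by term:
  d/dx[3e^(x)] = 3e^(x)
  d/dx[e^(y)] = y'·e^(y)
  d/dx[-8] = 0

Separating the contributions that come from x directly and those that come through y:
  without y':      3e^(x)
  multiplying y':  e^(y)

so (3e^(x)) + (e^(y))·y' = 0, and therefore
  dy/dx = -(3e^(x))/(e^(y)) = -3e^(x - y)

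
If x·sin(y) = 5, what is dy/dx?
Apply d/dx to both sides, remembering that y depends on x. Each occurrence of y therefore brings in a y' = dy/dx via the chain rule.

With F(x, y) equal to the left-hand side minus the right, differentiate F term by term:
  d/dx[x·sin(y)] = x·y'·cos(y) + sin(y)
  d/dx[-5] = 0
Adding these up, d/dx[F] = 0 becomes
  (sin(y)) + (x·cos(y))·y' = 0,
so isolating y',
  dy/dx = -(sin(y))/(x·cos(y)) = -tan(y)/x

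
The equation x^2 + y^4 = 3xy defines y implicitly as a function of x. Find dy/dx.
Apply d/dx to both sides, remembering that y depends on x. Each occurrence of y therefore brings in a y' = dy/dx via the chain rule.

With F(x, y) equal to the left-hand side minus the right, differentiate F term by term:
  d/dx[x^2] = 2x
  d/dx[-3xy] = -3x·y' - 3y
  d/dx[y^4] = 4y^3·y'
Adding these up, d/dx[F] = 0 becomes
  (2x - 3y) + (-3x + 4y^3)·y' = 0,
so isolating y',
  dy/dx = -(2x - 3y)/(-3x + 4y^3) = (2x - 3y)/(3x - 4y^3)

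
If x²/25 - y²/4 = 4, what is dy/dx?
Differentiate the relation implicitly: treat y = y(x) and apply the chain rule, so every y-derivative picks up a y' = dy/dx factor.

With everything moved to the left-hand side, differentiate term by term:
  d/dx[x^2/25] = 2x/25
  d/dx[-y^2/4] = -y·y'/2
  d/dx[-4] = 0

Separating the contributions that come from x directly and those that come through y:
  without y':      2x/25
  multiplying y':  -y/2

so (2x/25) + (-y/2)·y' = 0, and therefore
  dy/dx = -(2x/25)/(-y/2) = 4x/(25y)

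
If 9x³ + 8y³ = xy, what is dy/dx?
Apply d/dx to both sides, remembering that y depends on x. Each occurrence of y therefore brings in a y' = dy/dx via the chain rule.

With F(x, y) equal to the left-hand side minus the right, differentiate F term by term:
  d/dx[9x^3] = 27x^2
  d/dx[-xy] = -x·y' - y
  d/dx[8y^3] = 24y^2·y'
Adding these up, d/dx[F] = 0 becomes
  (27x^2 - y) + (-x + 24y^2)·y' = 0,
so isolating y',
  dy/dx = -(27x^2 - y)/(-x + 24y^2) = (27x^2 - y)/(x - 24y^2)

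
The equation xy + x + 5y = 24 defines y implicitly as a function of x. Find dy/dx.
Differentiate the relation implicitly: treat y = y(x) and apply the chain rule, so every y-derivative picks up a y' = dy/dx factor.

With everything moved to the left-hand side, differentiate term by term:
  d/dx[xy] = x·y' + y
  d/dx[x] = 1
  d/dx[5y] = 5·y'
  d/dx[-24] = 0

Separating the contributions that come from x directly and those that come through y:
  without y':      y + 1
  multiplying y':  x + 5

so (y + 1) + (x + 5)·y' = 0, and therefore
  dy/dx = -(y + 1)/(x + 5) = (-y - 1)/(x + 5)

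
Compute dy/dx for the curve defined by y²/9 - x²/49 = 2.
Differentiate the relation implicitly: treat y = y(x) and apply the chain rule, so every y-derivative picks up a y' = dy/dx factor.

With everything moved to the left-hand side, differentiate term by term:
  d/dx[-x^2/49] = -2x/49
  d/dx[y^2/9] = 2y·y'/9
  d/dx[-2] = 0

Separating the contributions that come from x directly and those that come through y:
  without y':      -2x/49
  multiplying y':  2y/9

so (-2x/49) + (2y/9)·y' = 0, and therefore
  dy/dx = -(-2x/49)/(2y/9) = 9x/(49y)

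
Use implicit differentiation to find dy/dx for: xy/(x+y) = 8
Take d/dx of both sides. Since y is implicitly a function of x, the chain rule attaches a y' = dy/dx factor whenever we differentiate through y.

Set F(x, y) = (left side) − (right side), so the curve is F = 0. Differentiating each term of F:
  d/dx[xy/(x + y)] = xy(-y' - 1)/(x + y)^2 + x·y'/(x + y) + y/(x + y)
  d/dx[-8] = 0

Collecting, the y'-free part is the partial derivative in x and the y' coefficient is the partial derivative in y:
  ∂F/∂x = -xy/(x + y)^2 + y/(x + y)
  ∂F/∂y = -xy/(x + y)^2 + x/(x + y)

so d/dx[F(x, y(x))] = ∂F/∂x + (∂F/∂y)·y' = 0. Rearranging,
  dy/dx = -(∂F/∂x)/(∂F/∂y) = -(-xy/(x + y)^2 + y/(x + y))/(-xy/(x + y)^2 + x/(x + y))
        = -(y^2/(x + y)^2)/(x^2/(x + y)^2) = -y^2/x^2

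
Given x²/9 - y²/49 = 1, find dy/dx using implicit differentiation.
Differentiate the relation implicitly: treat y = y(x) and apply the chain rule, so every y-derivative picks up a y' = dy/dx factor.

With everything moved to the left-hand side, differentiate term by term:
  d/dx[x^2/9] = 2x/9
  d/dx[-y^2/49] = -2y·y'/49
  d/dx[-1] = 0

Separating the contributions that come from x directly and those that come through y:
  without y':      2x/9
  multiplying y':  -2y/49

so (2x/9) + (-2y/49)·y' = 0, and therefore
  dy/dx = -(2x/9)/(-2y/49) = 49x/(9y)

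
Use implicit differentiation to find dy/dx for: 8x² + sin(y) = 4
Differentiate the relation implicitly: treat y = y(x) and apply the chain rule, so every y-derivative picks up a y' = dy/dx factor.

With everything moved to the left-hand side, differentiate term by term:
  d/dx[8x^2] = 16x
  d/dx[sin(y)] = y'·cos(y)
  d/dx[-4] = 0

Separating the contributions that come from x directly and those that come through y:
  without y':      16x
  multiplying y':  cos(y)

so (16x) + (cos(y))·y' = 0, and therefore
  dy/dx = -(16x)/(cos(y)) = -16x/cos(y)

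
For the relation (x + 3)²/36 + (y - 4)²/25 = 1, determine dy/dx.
Apply d/dx to both sides, remembering that y depends on x. Each occurrence of y therefore brings in a y' = dy/dx via the chain rule.

With F(x, y) equal to the left-hand side minus the right, differentiate F term by term:
  d/dx[(x + 3)^2/36] = x/18 + 1/6
  d/dx[(y - 4)^2/25] = 2·y'(y - 4)/25
  d/dx[-1] = 0
Adding these up, d/dx[F] = 0 becomes
  (x/18 + 1/6) + (2y/25 - 8/25)·y' = 0,
so isolating y',
  dy/dx = -(x/18 + 1/6)/(2y/25 - 8/25)
        = -((x + 3)/18)/(2(y - 4)/25) = 25(-x - 3)/(36(y - 4))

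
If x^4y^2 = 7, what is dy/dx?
Apply d/dx to both sides, remembering that y depends on x. Each occurrence of y therefore brings in a y' = dy/dx via the chain rule.

With F(x, y) equal to the left-hand side minus the right, differentiate F term by term:
  d/dx[x^4y^2] = 2x^4y·y' + 4x^3y^2
  d/dx[-7] = 0
Adding these up, d/dx[F] = 0 becomes
  (4x^3y^2) + (2x^4y)·y' = 0,
so isolating y',
  dy/dx = -(4x^3y^2)/(2x^4y) = -2y/x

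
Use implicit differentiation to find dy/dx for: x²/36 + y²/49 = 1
Take d/dx of both sides. Since y is implicitly a function of x, the chain rule attaches a y' = dy/dx factor whenever we differentiate through y.

Set F(x, y) = (left side) − (right side), so the curve is F = 0. Differentiating each term of F:
  d/dx[x^2/36] = x/18
  d/dx[y^2/49] = 2y·y'/49
  d/dx[-1] = 0

Collecting, the y'-free part is the partial derivative in x and the y' coefficient is the partial derivative in y:
  ∂F/∂x = x/18
  ∂F/∂y = 2y/49

so d/dx[F(x, y(x))] = ∂F/∂x + (∂F/∂y)·y' = 0. Rearranging,
  dy/dx = -(∂F/∂x)/(∂F/∂y) = -(x/18)/(2y/49) = -49x/(36y)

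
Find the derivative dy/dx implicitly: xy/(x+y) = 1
Take d/dx of both sides. Since y is implicitly a function of x, the chain rule attaches a y' = dy/dx factor whenever we differentiate through y.

Set F(x, y) = (left side) − (right side), so the curve is F = 0. Differentiating each term of F:
  d/dx[xy/(x + y)] = xy(-y' - 1)/(x + y)^2 + x·y'/(x + y) + y/(x + y)
  d/dx[-1] = 0

Collecting, the y'-free part is the partial derivative in x and the y' coefficient is the partial derivative in y:
  ∂F/∂x = -xy/(x + y)^2 + y/(x + y)
  ∂F/∂y = -xy/(x + y)^2 + x/(x + y)

so d/dx[F(x, y(x))] = ∂F/∂x + (∂F/∂y)·y' = 0. Rearranging,
  dy/dx = -(∂F/∂x)/(∂F/∂y) = -(-xy/(x + y)^2 + y/(x + y))/(-xy/(x + y)^2 + x/(x + y))
        = -(y^2/(x + y)^2)/(x^2/(x + y)^2) = -y^2/x^2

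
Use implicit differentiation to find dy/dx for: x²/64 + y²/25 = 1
Apply d/dx to both sides, remembering that y depends on x. Each occurrence of y therefore brings in a y' = dy/dx via the chain rule.

With F(x, y) equal to the left-hand side minus the right, differentiate F term by term:
  d/dx[x^2/64] = x/32
  d/dx[y^2/25] = 2y·y'/25
  d/dx[-1] = 0
Adding these up, d/dx[F] = 0 becomes
  (x/32) + (2y/25)·y' = 0,
so isolating y',
  dy/dx = -(x/32)/(2y/25) = -25x/(64y)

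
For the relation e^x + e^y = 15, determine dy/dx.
Differentiate the relation implicitly: treat y = y(x) and apply the chain rule, so every y-derivative picks up a y' = dy/dx factor.

With everything moved to the left-hand side, differentiate term by term:
  d/dx[e^(x)] = e^(x)
  d/dx[e^(y)] = y'·e^(y)
  d/dx[-15] = 0

Separating the contributions that come from x directly and those that come through y:
  without y':      e^(x)
  multiplying y':  e^(y)

so (e^(x)) + (e^(y))·y' = 0, and therefore
  dy/dx = -(e^(x))/(e^(y)) = -e^(x - y)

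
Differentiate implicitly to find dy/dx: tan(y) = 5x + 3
Differentiate the relation implicitly: treat y = y(x) and apply the chain rule, so every y-derivative picks up a y' = dy/dx factor.

With everything moved to the left-hand side, differentiate term by term:
  d/dx[-5x] = -5
  d/dx[tan(y)] = y'(tan(y)^2 + 1)
  d/dx[-3] = 0

Separating the contributions that come from x directly and those that come through y:
  without y':      -5
  multiplying y':  tan(y)^2 + 1

so (-5) + (tan(y)^2 + 1)·y' = 0, and therefore
  dy/dx = -(-5)/(tan(y)^2 + 1) = 5cos(y)^2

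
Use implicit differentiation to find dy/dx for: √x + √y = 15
Differentiate both sides with respect to x, treating y as y(x). By the chain rule, any term containing y contributes a factor of y' = dy/dx when we differentiate it.

Move every term to one side and write the relation as F(x, y) = 0. Term by term,
  d/dx[√(x)] = 1/(2√(x))
  d/dx[√(y)] = y'/(2√(y))
  d/dx[-15] = 0

The pieces without y' make up ∂F/∂x and the coefficient of y' is ∂F/∂y:
  ∂F/∂x = 1/(2√(x)),
  ∂F/∂y = 1/(2√(y)).

Since d/dx[F] = ∂F/∂x + (∂F/∂y)·y' = 0, solve for y':
  (∂F/∂y)·y' = -∂F/∂x
  dy/dx = -(∂F/∂x)/(∂F/∂y) = -(1/(2√(x)))/(1/(2√(y))) = -√(y)/√(x)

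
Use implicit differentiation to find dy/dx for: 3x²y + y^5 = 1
Take d/dx of both sides. Since y is implicitly a function of x, the chain rule attaches a y' = dy/dx factor whenever we differentiate through y.

Set F(x, y) = (left side) − (right side), so the curve is F = 0. Differentiating each term of F:
  d/dx[3x^2y] = 3x^2·y' + 6xy
  d/dx[y^5] = 5y^4·y'
  d/dx[-1] = 0

Collecting, the y'-free part is the partial derivative in x and the y' coefficient is the partial derivative in y:
  ∂F/∂x = 6xy
  ∂F/∂y = 3x^2 + 5y^4

so d/dx[F(x, y(x))] = ∂F/∂x + (∂F/∂y)·y' = 0. Rearranging,
  dy/dx = -(∂F/∂x)/(∂F/∂y) = -(6xy)/(3x^2 + 5y^4) = -6xy/(3x^2 + 5y^4)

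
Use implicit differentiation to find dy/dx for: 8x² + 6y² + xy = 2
Apply d/dx to both sides, remembering that y depends on x. Each occurrence of y therefore brings in a y' = dy/dx via the chain rule.

With F(x, y) equal to the left-hand side minus the right, differentiate F term by term:
  d/dx[8x^2] = 16x
  d/dx[xy] = x·y' + y
  d/dx[6y^2] = 12y·y'
  d/dx[-2] = 0
Adding these up, d/dx[F] = 0 becomes
  (16x + y) + (x + 12y)·y' = 0,
so isolating y',
  dy/dx = -(16x + y)/(x + 12y) = (-16x - y)/(x + 12y)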